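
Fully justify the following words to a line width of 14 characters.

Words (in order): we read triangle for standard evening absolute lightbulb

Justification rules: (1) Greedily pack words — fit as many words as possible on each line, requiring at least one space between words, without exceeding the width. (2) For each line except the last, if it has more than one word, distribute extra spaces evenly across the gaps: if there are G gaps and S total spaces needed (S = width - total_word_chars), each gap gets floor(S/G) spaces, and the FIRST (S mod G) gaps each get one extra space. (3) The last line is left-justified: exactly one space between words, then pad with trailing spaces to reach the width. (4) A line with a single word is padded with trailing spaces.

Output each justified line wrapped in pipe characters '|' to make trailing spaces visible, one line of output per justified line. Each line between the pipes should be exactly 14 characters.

Line 1: ['we', 'read'] (min_width=7, slack=7)
Line 2: ['triangle', 'for'] (min_width=12, slack=2)
Line 3: ['standard'] (min_width=8, slack=6)
Line 4: ['evening'] (min_width=7, slack=7)
Line 5: ['absolute'] (min_width=8, slack=6)
Line 6: ['lightbulb'] (min_width=9, slack=5)

Answer: |we        read|
|triangle   for|
|standard      |
|evening       |
|absolute      |
|lightbulb     |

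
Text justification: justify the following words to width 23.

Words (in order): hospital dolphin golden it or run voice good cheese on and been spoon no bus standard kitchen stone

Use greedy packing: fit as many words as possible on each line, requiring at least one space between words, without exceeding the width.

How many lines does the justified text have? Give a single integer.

Line 1: ['hospital', 'dolphin', 'golden'] (min_width=23, slack=0)
Line 2: ['it', 'or', 'run', 'voice', 'good'] (min_width=20, slack=3)
Line 3: ['cheese', 'on', 'and', 'been'] (min_width=18, slack=5)
Line 4: ['spoon', 'no', 'bus', 'standard'] (min_width=21, slack=2)
Line 5: ['kitchen', 'stone'] (min_width=13, slack=10)
Total lines: 5

Answer: 5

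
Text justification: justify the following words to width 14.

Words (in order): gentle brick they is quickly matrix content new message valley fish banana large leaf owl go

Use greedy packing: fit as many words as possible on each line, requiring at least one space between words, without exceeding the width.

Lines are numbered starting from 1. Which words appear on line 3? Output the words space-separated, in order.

Line 1: ['gentle', 'brick'] (min_width=12, slack=2)
Line 2: ['they', 'is'] (min_width=7, slack=7)
Line 3: ['quickly', 'matrix'] (min_width=14, slack=0)
Line 4: ['content', 'new'] (min_width=11, slack=3)
Line 5: ['message', 'valley'] (min_width=14, slack=0)
Line 6: ['fish', 'banana'] (min_width=11, slack=3)
Line 7: ['large', 'leaf', 'owl'] (min_width=14, slack=0)
Line 8: ['go'] (min_width=2, slack=12)

Answer: quickly matrix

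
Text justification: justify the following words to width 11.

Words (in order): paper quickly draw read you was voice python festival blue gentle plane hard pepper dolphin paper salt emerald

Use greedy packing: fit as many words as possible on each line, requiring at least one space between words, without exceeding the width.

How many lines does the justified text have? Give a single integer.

Line 1: ['paper'] (min_width=5, slack=6)
Line 2: ['quickly'] (min_width=7, slack=4)
Line 3: ['draw', 'read'] (min_width=9, slack=2)
Line 4: ['you', 'was'] (min_width=7, slack=4)
Line 5: ['voice'] (min_width=5, slack=6)
Line 6: ['python'] (min_width=6, slack=5)
Line 7: ['festival'] (min_width=8, slack=3)
Line 8: ['blue', 'gentle'] (min_width=11, slack=0)
Line 9: ['plane', 'hard'] (min_width=10, slack=1)
Line 10: ['pepper'] (min_width=6, slack=5)
Line 11: ['dolphin'] (min_width=7, slack=4)
Line 12: ['paper', 'salt'] (min_width=10, slack=1)
Line 13: ['emerald'] (min_width=7, slack=4)
Total lines: 13

Answer: 13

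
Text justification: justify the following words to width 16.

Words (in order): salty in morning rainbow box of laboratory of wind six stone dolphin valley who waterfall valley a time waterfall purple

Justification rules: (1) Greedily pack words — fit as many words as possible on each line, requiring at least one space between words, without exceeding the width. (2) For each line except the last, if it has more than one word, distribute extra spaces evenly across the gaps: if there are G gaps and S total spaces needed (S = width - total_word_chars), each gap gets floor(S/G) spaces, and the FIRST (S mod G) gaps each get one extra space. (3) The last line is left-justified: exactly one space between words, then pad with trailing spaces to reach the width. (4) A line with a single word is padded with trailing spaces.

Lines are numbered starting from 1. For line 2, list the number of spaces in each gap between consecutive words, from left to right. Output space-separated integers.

Answer: 2 2

Derivation:
Line 1: ['salty', 'in', 'morning'] (min_width=16, slack=0)
Line 2: ['rainbow', 'box', 'of'] (min_width=14, slack=2)
Line 3: ['laboratory', 'of'] (min_width=13, slack=3)
Line 4: ['wind', 'six', 'stone'] (min_width=14, slack=2)
Line 5: ['dolphin', 'valley'] (min_width=14, slack=2)
Line 6: ['who', 'waterfall'] (min_width=13, slack=3)
Line 7: ['valley', 'a', 'time'] (min_width=13, slack=3)
Line 8: ['waterfall', 'purple'] (min_width=16, slack=0)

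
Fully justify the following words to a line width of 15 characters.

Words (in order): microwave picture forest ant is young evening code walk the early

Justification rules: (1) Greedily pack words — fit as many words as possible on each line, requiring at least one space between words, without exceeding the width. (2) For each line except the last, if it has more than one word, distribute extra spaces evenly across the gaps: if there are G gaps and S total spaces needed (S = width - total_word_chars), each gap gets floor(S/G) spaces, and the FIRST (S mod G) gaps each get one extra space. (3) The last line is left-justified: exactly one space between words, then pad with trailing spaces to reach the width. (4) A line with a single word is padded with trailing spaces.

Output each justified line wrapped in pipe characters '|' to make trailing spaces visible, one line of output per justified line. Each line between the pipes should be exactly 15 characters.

Line 1: ['microwave'] (min_width=9, slack=6)
Line 2: ['picture', 'forest'] (min_width=14, slack=1)
Line 3: ['ant', 'is', 'young'] (min_width=12, slack=3)
Line 4: ['evening', 'code'] (min_width=12, slack=3)
Line 5: ['walk', 'the', 'early'] (min_width=14, slack=1)

Answer: |microwave      |
|picture  forest|
|ant   is  young|
|evening    code|
|walk the early |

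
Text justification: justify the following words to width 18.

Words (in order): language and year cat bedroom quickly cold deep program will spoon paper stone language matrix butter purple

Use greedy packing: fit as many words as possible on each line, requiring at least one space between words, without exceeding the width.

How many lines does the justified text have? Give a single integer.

Answer: 7

Derivation:
Line 1: ['language', 'and', 'year'] (min_width=17, slack=1)
Line 2: ['cat', 'bedroom'] (min_width=11, slack=7)
Line 3: ['quickly', 'cold', 'deep'] (min_width=17, slack=1)
Line 4: ['program', 'will', 'spoon'] (min_width=18, slack=0)
Line 5: ['paper', 'stone'] (min_width=11, slack=7)
Line 6: ['language', 'matrix'] (min_width=15, slack=3)
Line 7: ['butter', 'purple'] (min_width=13, slack=5)
Total lines: 7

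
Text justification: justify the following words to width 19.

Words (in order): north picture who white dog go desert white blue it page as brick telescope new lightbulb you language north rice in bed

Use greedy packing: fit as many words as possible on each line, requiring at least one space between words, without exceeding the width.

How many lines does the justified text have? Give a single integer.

Line 1: ['north', 'picture', 'who'] (min_width=17, slack=2)
Line 2: ['white', 'dog', 'go', 'desert'] (min_width=19, slack=0)
Line 3: ['white', 'blue', 'it', 'page'] (min_width=18, slack=1)
Line 4: ['as', 'brick', 'telescope'] (min_width=18, slack=1)
Line 5: ['new', 'lightbulb', 'you'] (min_width=17, slack=2)
Line 6: ['language', 'north', 'rice'] (min_width=19, slack=0)
Line 7: ['in', 'bed'] (min_width=6, slack=13)
Total lines: 7

Answer: 7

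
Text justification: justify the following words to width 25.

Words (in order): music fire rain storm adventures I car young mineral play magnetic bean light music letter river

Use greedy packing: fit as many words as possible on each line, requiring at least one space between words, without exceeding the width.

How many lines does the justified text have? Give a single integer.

Line 1: ['music', 'fire', 'rain', 'storm'] (min_width=21, slack=4)
Line 2: ['adventures', 'I', 'car', 'young'] (min_width=22, slack=3)
Line 3: ['mineral', 'play', 'magnetic'] (min_width=21, slack=4)
Line 4: ['bean', 'light', 'music', 'letter'] (min_width=23, slack=2)
Line 5: ['river'] (min_width=5, slack=20)
Total lines: 5

Answer: 5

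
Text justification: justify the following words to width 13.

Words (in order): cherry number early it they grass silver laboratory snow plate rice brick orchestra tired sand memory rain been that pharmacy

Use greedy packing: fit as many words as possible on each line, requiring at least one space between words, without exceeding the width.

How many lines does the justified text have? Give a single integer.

Line 1: ['cherry', 'number'] (min_width=13, slack=0)
Line 2: ['early', 'it', 'they'] (min_width=13, slack=0)
Line 3: ['grass', 'silver'] (min_width=12, slack=1)
Line 4: ['laboratory'] (min_width=10, slack=3)
Line 5: ['snow', 'plate'] (min_width=10, slack=3)
Line 6: ['rice', 'brick'] (min_width=10, slack=3)
Line 7: ['orchestra'] (min_width=9, slack=4)
Line 8: ['tired', 'sand'] (min_width=10, slack=3)
Line 9: ['memory', 'rain'] (min_width=11, slack=2)
Line 10: ['been', 'that'] (min_width=9, slack=4)
Line 11: ['pharmacy'] (min_width=8, slack=5)
Total lines: 11

Answer: 11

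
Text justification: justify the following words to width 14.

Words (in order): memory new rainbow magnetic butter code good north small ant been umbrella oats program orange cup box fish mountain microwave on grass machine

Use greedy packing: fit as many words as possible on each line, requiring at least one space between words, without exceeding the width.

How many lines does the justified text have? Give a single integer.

Answer: 12

Derivation:
Line 1: ['memory', 'new'] (min_width=10, slack=4)
Line 2: ['rainbow'] (min_width=7, slack=7)
Line 3: ['magnetic'] (min_width=8, slack=6)
Line 4: ['butter', 'code'] (min_width=11, slack=3)
Line 5: ['good', 'north'] (min_width=10, slack=4)
Line 6: ['small', 'ant', 'been'] (min_width=14, slack=0)
Line 7: ['umbrella', 'oats'] (min_width=13, slack=1)
Line 8: ['program', 'orange'] (min_width=14, slack=0)
Line 9: ['cup', 'box', 'fish'] (min_width=12, slack=2)
Line 10: ['mountain'] (min_width=8, slack=6)
Line 11: ['microwave', 'on'] (min_width=12, slack=2)
Line 12: ['grass', 'machine'] (min_width=13, slack=1)
Total lines: 12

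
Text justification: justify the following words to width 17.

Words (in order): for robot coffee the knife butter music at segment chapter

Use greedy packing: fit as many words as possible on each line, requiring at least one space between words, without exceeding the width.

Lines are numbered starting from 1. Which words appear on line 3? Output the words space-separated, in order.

Answer: music at segment

Derivation:
Line 1: ['for', 'robot', 'coffee'] (min_width=16, slack=1)
Line 2: ['the', 'knife', 'butter'] (min_width=16, slack=1)
Line 3: ['music', 'at', 'segment'] (min_width=16, slack=1)
Line 4: ['chapter'] (min_width=7, slack=10)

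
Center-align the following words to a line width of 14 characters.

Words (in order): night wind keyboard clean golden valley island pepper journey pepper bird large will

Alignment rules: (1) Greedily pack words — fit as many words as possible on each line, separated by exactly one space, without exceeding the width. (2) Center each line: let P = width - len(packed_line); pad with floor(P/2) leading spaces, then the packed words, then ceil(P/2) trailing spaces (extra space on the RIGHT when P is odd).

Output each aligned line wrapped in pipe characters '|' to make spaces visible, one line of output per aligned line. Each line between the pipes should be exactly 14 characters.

Answer: |  night wind  |
|keyboard clean|
|golden valley |
|island pepper |
|journey pepper|
|  bird large  |
|     will     |

Derivation:
Line 1: ['night', 'wind'] (min_width=10, slack=4)
Line 2: ['keyboard', 'clean'] (min_width=14, slack=0)
Line 3: ['golden', 'valley'] (min_width=13, slack=1)
Line 4: ['island', 'pepper'] (min_width=13, slack=1)
Line 5: ['journey', 'pepper'] (min_width=14, slack=0)
Line 6: ['bird', 'large'] (min_width=10, slack=4)
Line 7: ['will'] (min_width=4, slack=10)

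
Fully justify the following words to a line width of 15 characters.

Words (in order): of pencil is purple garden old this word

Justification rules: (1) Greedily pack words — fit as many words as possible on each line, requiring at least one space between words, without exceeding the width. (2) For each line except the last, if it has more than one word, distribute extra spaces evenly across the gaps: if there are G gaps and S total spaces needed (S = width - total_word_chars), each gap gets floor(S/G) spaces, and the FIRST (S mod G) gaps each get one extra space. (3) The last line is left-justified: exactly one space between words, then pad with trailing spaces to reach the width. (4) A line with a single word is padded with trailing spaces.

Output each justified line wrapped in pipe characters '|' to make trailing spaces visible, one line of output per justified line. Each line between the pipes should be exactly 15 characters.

Answer: |of   pencil  is|
|purple   garden|
|old this word  |

Derivation:
Line 1: ['of', 'pencil', 'is'] (min_width=12, slack=3)
Line 2: ['purple', 'garden'] (min_width=13, slack=2)
Line 3: ['old', 'this', 'word'] (min_width=13, slack=2)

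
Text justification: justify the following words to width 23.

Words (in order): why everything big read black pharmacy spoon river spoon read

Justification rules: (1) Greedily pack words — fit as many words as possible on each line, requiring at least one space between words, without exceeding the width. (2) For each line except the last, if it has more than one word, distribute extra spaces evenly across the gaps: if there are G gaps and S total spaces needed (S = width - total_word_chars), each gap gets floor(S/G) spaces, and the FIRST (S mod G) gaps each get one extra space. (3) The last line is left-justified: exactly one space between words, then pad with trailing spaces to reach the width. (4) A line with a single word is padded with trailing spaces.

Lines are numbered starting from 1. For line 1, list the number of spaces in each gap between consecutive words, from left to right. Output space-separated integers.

Answer: 1 1 1

Derivation:
Line 1: ['why', 'everything', 'big', 'read'] (min_width=23, slack=0)
Line 2: ['black', 'pharmacy', 'spoon'] (min_width=20, slack=3)
Line 3: ['river', 'spoon', 'read'] (min_width=16, slack=7)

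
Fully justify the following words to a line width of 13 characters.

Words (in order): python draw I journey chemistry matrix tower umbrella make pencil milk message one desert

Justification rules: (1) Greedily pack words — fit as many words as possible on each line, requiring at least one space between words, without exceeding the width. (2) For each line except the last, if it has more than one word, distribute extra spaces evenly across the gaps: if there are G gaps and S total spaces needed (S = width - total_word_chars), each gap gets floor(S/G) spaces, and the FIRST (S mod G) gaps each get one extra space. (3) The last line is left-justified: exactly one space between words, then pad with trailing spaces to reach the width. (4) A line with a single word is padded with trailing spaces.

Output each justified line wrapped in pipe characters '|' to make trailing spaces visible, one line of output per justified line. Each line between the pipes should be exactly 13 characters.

Line 1: ['python', 'draw', 'I'] (min_width=13, slack=0)
Line 2: ['journey'] (min_width=7, slack=6)
Line 3: ['chemistry'] (min_width=9, slack=4)
Line 4: ['matrix', 'tower'] (min_width=12, slack=1)
Line 5: ['umbrella', 'make'] (min_width=13, slack=0)
Line 6: ['pencil', 'milk'] (min_width=11, slack=2)
Line 7: ['message', 'one'] (min_width=11, slack=2)
Line 8: ['desert'] (min_width=6, slack=7)

Answer: |python draw I|
|journey      |
|chemistry    |
|matrix  tower|
|umbrella make|
|pencil   milk|
|message   one|
|desert       |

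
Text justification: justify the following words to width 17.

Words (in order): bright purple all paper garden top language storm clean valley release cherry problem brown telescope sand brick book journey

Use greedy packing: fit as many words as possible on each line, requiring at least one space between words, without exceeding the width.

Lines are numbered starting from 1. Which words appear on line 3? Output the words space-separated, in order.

Line 1: ['bright', 'purple', 'all'] (min_width=17, slack=0)
Line 2: ['paper', 'garden', 'top'] (min_width=16, slack=1)
Line 3: ['language', 'storm'] (min_width=14, slack=3)
Line 4: ['clean', 'valley'] (min_width=12, slack=5)
Line 5: ['release', 'cherry'] (min_width=14, slack=3)
Line 6: ['problem', 'brown'] (min_width=13, slack=4)
Line 7: ['telescope', 'sand'] (min_width=14, slack=3)
Line 8: ['brick', 'book'] (min_width=10, slack=7)
Line 9: ['journey'] (min_width=7, slack=10)

Answer: language storm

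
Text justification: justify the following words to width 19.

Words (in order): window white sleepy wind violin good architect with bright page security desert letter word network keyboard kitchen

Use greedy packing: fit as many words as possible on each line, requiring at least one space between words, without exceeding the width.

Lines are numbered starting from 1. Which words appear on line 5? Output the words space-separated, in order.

Line 1: ['window', 'white', 'sleepy'] (min_width=19, slack=0)
Line 2: ['wind', 'violin', 'good'] (min_width=16, slack=3)
Line 3: ['architect', 'with'] (min_width=14, slack=5)
Line 4: ['bright', 'page'] (min_width=11, slack=8)
Line 5: ['security', 'desert'] (min_width=15, slack=4)
Line 6: ['letter', 'word', 'network'] (min_width=19, slack=0)
Line 7: ['keyboard', 'kitchen'] (min_width=16, slack=3)

Answer: security desert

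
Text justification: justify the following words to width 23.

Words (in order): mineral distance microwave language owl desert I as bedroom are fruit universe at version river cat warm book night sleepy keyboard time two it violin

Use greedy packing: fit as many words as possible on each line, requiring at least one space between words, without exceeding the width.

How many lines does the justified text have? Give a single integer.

Line 1: ['mineral', 'distance'] (min_width=16, slack=7)
Line 2: ['microwave', 'language', 'owl'] (min_width=22, slack=1)
Line 3: ['desert', 'I', 'as', 'bedroom', 'are'] (min_width=23, slack=0)
Line 4: ['fruit', 'universe', 'at'] (min_width=17, slack=6)
Line 5: ['version', 'river', 'cat', 'warm'] (min_width=22, slack=1)
Line 6: ['book', 'night', 'sleepy'] (min_width=17, slack=6)
Line 7: ['keyboard', 'time', 'two', 'it'] (min_width=20, slack=3)
Line 8: ['violin'] (min_width=6, slack=17)
Total lines: 8

Answer: 8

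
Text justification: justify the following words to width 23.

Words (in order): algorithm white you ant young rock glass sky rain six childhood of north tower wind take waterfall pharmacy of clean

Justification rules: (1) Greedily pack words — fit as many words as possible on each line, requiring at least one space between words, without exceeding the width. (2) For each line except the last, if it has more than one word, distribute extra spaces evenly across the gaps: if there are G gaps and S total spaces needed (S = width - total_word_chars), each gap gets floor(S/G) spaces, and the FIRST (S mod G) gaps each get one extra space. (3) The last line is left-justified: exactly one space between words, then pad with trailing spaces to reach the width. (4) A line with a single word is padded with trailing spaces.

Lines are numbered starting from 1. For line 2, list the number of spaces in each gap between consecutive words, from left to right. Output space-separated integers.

Answer: 2 2 2

Derivation:
Line 1: ['algorithm', 'white', 'you', 'ant'] (min_width=23, slack=0)
Line 2: ['young', 'rock', 'glass', 'sky'] (min_width=20, slack=3)
Line 3: ['rain', 'six', 'childhood', 'of'] (min_width=21, slack=2)
Line 4: ['north', 'tower', 'wind', 'take'] (min_width=21, slack=2)
Line 5: ['waterfall', 'pharmacy', 'of'] (min_width=21, slack=2)
Line 6: ['clean'] (min_width=5, slack=18)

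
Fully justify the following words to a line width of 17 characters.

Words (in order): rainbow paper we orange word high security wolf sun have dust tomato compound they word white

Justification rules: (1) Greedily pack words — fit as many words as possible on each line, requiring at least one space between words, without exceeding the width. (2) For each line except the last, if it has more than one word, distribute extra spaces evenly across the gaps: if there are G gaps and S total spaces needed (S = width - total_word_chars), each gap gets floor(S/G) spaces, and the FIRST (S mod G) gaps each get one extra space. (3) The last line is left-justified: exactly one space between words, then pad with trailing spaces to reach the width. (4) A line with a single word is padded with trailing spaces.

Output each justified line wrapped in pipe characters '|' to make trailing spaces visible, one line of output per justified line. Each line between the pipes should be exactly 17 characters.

Line 1: ['rainbow', 'paper', 'we'] (min_width=16, slack=1)
Line 2: ['orange', 'word', 'high'] (min_width=16, slack=1)
Line 3: ['security', 'wolf', 'sun'] (min_width=17, slack=0)
Line 4: ['have', 'dust', 'tomato'] (min_width=16, slack=1)
Line 5: ['compound', 'they'] (min_width=13, slack=4)
Line 6: ['word', 'white'] (min_width=10, slack=7)

Answer: |rainbow  paper we|
|orange  word high|
|security wolf sun|
|have  dust tomato|
|compound     they|
|word white       |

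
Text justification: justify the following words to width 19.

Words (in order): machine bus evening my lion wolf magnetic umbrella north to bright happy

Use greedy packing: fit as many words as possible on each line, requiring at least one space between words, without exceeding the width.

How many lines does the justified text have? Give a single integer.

Line 1: ['machine', 'bus', 'evening'] (min_width=19, slack=0)
Line 2: ['my', 'lion', 'wolf'] (min_width=12, slack=7)
Line 3: ['magnetic', 'umbrella'] (min_width=17, slack=2)
Line 4: ['north', 'to', 'bright'] (min_width=15, slack=4)
Line 5: ['happy'] (min_width=5, slack=14)
Total lines: 5

Answer: 5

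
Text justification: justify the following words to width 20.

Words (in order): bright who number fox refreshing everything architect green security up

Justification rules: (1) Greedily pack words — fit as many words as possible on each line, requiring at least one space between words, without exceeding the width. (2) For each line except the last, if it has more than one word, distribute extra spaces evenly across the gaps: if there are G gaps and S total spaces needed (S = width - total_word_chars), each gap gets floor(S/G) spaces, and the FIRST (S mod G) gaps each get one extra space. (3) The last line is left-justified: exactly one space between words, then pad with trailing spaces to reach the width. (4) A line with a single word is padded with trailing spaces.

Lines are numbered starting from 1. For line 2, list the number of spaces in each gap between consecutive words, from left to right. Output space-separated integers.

Line 1: ['bright', 'who', 'number'] (min_width=17, slack=3)
Line 2: ['fox', 'refreshing'] (min_width=14, slack=6)
Line 3: ['everything', 'architect'] (min_width=20, slack=0)
Line 4: ['green', 'security', 'up'] (min_width=17, slack=3)

Answer: 7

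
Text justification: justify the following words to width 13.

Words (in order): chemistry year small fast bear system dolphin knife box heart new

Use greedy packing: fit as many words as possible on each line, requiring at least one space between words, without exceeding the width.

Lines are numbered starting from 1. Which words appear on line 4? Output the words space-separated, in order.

Answer: system

Derivation:
Line 1: ['chemistry'] (min_width=9, slack=4)
Line 2: ['year', 'small'] (min_width=10, slack=3)
Line 3: ['fast', 'bear'] (min_width=9, slack=4)
Line 4: ['system'] (min_width=6, slack=7)
Line 5: ['dolphin', 'knife'] (min_width=13, slack=0)
Line 6: ['box', 'heart', 'new'] (min_width=13, slack=0)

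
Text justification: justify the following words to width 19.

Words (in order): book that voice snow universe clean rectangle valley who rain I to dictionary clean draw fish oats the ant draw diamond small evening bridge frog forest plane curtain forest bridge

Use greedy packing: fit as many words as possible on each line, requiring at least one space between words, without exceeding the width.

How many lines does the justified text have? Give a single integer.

Line 1: ['book', 'that', 'voice'] (min_width=15, slack=4)
Line 2: ['snow', 'universe', 'clean'] (min_width=19, slack=0)
Line 3: ['rectangle', 'valley'] (min_width=16, slack=3)
Line 4: ['who', 'rain', 'I', 'to'] (min_width=13, slack=6)
Line 5: ['dictionary', 'clean'] (min_width=16, slack=3)
Line 6: ['draw', 'fish', 'oats', 'the'] (min_width=18, slack=1)
Line 7: ['ant', 'draw', 'diamond'] (min_width=16, slack=3)
Line 8: ['small', 'evening'] (min_width=13, slack=6)
Line 9: ['bridge', 'frog', 'forest'] (min_width=18, slack=1)
Line 10: ['plane', 'curtain'] (min_width=13, slack=6)
Line 11: ['forest', 'bridge'] (min_width=13, slack=6)
Total lines: 11

Answer: 11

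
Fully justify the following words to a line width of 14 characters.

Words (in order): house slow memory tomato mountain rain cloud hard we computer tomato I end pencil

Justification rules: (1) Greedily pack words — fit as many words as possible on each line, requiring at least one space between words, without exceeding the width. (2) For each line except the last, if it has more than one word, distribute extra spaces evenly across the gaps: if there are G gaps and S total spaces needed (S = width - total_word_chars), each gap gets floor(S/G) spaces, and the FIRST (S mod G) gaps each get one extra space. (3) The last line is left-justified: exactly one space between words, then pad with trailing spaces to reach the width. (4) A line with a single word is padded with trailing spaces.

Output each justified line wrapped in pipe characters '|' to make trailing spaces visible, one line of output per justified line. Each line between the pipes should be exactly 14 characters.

Line 1: ['house', 'slow'] (min_width=10, slack=4)
Line 2: ['memory', 'tomato'] (min_width=13, slack=1)
Line 3: ['mountain', 'rain'] (min_width=13, slack=1)
Line 4: ['cloud', 'hard', 'we'] (min_width=13, slack=1)
Line 5: ['computer'] (min_width=8, slack=6)
Line 6: ['tomato', 'I', 'end'] (min_width=12, slack=2)
Line 7: ['pencil'] (min_width=6, slack=8)

Answer: |house     slow|
|memory  tomato|
|mountain  rain|
|cloud  hard we|
|computer      |
|tomato  I  end|
|pencil        |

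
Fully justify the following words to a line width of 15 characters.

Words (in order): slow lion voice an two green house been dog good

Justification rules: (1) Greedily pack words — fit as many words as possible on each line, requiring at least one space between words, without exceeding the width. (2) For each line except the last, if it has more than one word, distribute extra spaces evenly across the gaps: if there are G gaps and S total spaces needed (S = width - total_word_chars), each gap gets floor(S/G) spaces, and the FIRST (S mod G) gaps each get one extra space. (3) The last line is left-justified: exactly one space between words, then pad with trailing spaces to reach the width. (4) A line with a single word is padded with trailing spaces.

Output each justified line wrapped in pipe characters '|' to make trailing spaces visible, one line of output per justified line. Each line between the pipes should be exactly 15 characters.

Line 1: ['slow', 'lion', 'voice'] (min_width=15, slack=0)
Line 2: ['an', 'two', 'green'] (min_width=12, slack=3)
Line 3: ['house', 'been', 'dog'] (min_width=14, slack=1)
Line 4: ['good'] (min_width=4, slack=11)

Answer: |slow lion voice|
|an   two  green|
|house  been dog|
|good           |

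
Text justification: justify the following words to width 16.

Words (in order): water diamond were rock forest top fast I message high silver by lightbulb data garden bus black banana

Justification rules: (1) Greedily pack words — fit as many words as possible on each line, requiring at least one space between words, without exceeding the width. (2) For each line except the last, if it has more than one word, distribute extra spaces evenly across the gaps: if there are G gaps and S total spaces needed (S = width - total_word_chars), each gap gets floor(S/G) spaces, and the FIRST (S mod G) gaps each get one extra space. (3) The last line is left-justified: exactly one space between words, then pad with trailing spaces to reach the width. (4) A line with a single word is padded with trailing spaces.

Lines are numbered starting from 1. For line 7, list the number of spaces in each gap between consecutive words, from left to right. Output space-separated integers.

Answer: 1 1

Derivation:
Line 1: ['water', 'diamond'] (min_width=13, slack=3)
Line 2: ['were', 'rock', 'forest'] (min_width=16, slack=0)
Line 3: ['top', 'fast', 'I'] (min_width=10, slack=6)
Line 4: ['message', 'high'] (min_width=12, slack=4)
Line 5: ['silver', 'by'] (min_width=9, slack=7)
Line 6: ['lightbulb', 'data'] (min_width=14, slack=2)
Line 7: ['garden', 'bus', 'black'] (min_width=16, slack=0)
Line 8: ['banana'] (min_width=6, slack=10)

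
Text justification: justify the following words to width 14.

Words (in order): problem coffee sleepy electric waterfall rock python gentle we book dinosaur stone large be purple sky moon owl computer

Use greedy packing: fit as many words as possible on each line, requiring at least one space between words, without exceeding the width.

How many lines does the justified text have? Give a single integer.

Line 1: ['problem', 'coffee'] (min_width=14, slack=0)
Line 2: ['sleepy'] (min_width=6, slack=8)
Line 3: ['electric'] (min_width=8, slack=6)
Line 4: ['waterfall', 'rock'] (min_width=14, slack=0)
Line 5: ['python', 'gentle'] (min_width=13, slack=1)
Line 6: ['we', 'book'] (min_width=7, slack=7)
Line 7: ['dinosaur', 'stone'] (min_width=14, slack=0)
Line 8: ['large', 'be'] (min_width=8, slack=6)
Line 9: ['purple', 'sky'] (min_width=10, slack=4)
Line 10: ['moon', 'owl'] (min_width=8, slack=6)
Line 11: ['computer'] (min_width=8, slack=6)
Total lines: 11

Answer: 11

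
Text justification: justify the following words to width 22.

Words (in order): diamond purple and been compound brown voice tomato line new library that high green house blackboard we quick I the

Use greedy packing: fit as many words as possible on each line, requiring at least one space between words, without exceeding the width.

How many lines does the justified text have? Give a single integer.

Line 1: ['diamond', 'purple', 'and'] (min_width=18, slack=4)
Line 2: ['been', 'compound', 'brown'] (min_width=19, slack=3)
Line 3: ['voice', 'tomato', 'line', 'new'] (min_width=21, slack=1)
Line 4: ['library', 'that', 'high'] (min_width=17, slack=5)
Line 5: ['green', 'house', 'blackboard'] (min_width=22, slack=0)
Line 6: ['we', 'quick', 'I', 'the'] (min_width=14, slack=8)
Total lines: 6

Answer: 6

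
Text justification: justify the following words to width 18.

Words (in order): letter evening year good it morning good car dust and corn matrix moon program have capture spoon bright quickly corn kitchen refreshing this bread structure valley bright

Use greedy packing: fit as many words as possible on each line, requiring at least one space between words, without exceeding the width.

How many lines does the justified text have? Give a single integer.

Answer: 12

Derivation:
Line 1: ['letter', 'evening'] (min_width=14, slack=4)
Line 2: ['year', 'good', 'it'] (min_width=12, slack=6)
Line 3: ['morning', 'good', 'car'] (min_width=16, slack=2)
Line 4: ['dust', 'and', 'corn'] (min_width=13, slack=5)
Line 5: ['matrix', 'moon'] (min_width=11, slack=7)
Line 6: ['program', 'have'] (min_width=12, slack=6)
Line 7: ['capture', 'spoon'] (min_width=13, slack=5)
Line 8: ['bright', 'quickly'] (min_width=14, slack=4)
Line 9: ['corn', 'kitchen'] (min_width=12, slack=6)
Line 10: ['refreshing', 'this'] (min_width=15, slack=3)
Line 11: ['bread', 'structure'] (min_width=15, slack=3)
Line 12: ['valley', 'bright'] (min_width=13, slack=5)
Total lines: 12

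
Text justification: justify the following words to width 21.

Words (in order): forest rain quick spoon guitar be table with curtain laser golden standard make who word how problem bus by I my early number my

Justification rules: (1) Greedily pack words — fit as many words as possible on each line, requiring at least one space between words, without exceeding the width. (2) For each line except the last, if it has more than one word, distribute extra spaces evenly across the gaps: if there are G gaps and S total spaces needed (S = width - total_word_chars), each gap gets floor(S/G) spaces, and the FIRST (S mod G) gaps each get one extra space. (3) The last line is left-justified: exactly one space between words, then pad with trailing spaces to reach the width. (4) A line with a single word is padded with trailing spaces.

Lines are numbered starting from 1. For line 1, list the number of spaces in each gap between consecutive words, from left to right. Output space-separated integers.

Answer: 3 3

Derivation:
Line 1: ['forest', 'rain', 'quick'] (min_width=17, slack=4)
Line 2: ['spoon', 'guitar', 'be', 'table'] (min_width=21, slack=0)
Line 3: ['with', 'curtain', 'laser'] (min_width=18, slack=3)
Line 4: ['golden', 'standard', 'make'] (min_width=20, slack=1)
Line 5: ['who', 'word', 'how', 'problem'] (min_width=20, slack=1)
Line 6: ['bus', 'by', 'I', 'my', 'early'] (min_width=17, slack=4)
Line 7: ['number', 'my'] (min_width=9, slack=12)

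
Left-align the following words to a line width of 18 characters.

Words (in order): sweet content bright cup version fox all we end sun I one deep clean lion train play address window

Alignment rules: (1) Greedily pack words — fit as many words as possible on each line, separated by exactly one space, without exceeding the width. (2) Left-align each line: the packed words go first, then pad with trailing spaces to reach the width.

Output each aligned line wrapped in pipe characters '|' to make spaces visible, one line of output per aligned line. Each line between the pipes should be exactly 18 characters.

Answer: |sweet content     |
|bright cup version|
|fox all we end sun|
|I one deep clean  |
|lion train play   |
|address window    |

Derivation:
Line 1: ['sweet', 'content'] (min_width=13, slack=5)
Line 2: ['bright', 'cup', 'version'] (min_width=18, slack=0)
Line 3: ['fox', 'all', 'we', 'end', 'sun'] (min_width=18, slack=0)
Line 4: ['I', 'one', 'deep', 'clean'] (min_width=16, slack=2)
Line 5: ['lion', 'train', 'play'] (min_width=15, slack=3)
Line 6: ['address', 'window'] (min_width=14, slack=4)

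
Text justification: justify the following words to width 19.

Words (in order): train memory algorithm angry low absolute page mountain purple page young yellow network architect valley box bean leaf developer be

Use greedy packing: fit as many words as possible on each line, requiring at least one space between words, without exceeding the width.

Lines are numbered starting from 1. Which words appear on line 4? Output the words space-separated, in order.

Answer: mountain purple

Derivation:
Line 1: ['train', 'memory'] (min_width=12, slack=7)
Line 2: ['algorithm', 'angry', 'low'] (min_width=19, slack=0)
Line 3: ['absolute', 'page'] (min_width=13, slack=6)
Line 4: ['mountain', 'purple'] (min_width=15, slack=4)
Line 5: ['page', 'young', 'yellow'] (min_width=17, slack=2)
Line 6: ['network', 'architect'] (min_width=17, slack=2)
Line 7: ['valley', 'box', 'bean'] (min_width=15, slack=4)
Line 8: ['leaf', 'developer', 'be'] (min_width=17, slack=2)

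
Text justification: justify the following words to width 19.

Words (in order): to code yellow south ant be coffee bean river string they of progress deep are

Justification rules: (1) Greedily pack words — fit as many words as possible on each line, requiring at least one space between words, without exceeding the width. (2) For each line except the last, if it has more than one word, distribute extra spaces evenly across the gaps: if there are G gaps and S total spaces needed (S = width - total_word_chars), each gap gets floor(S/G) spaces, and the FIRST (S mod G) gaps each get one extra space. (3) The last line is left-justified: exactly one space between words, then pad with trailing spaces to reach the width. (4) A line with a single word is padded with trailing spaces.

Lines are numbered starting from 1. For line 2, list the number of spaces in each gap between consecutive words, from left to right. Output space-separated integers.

Answer: 1 1 1

Derivation:
Line 1: ['to', 'code', 'yellow'] (min_width=14, slack=5)
Line 2: ['south', 'ant', 'be', 'coffee'] (min_width=19, slack=0)
Line 3: ['bean', 'river', 'string'] (min_width=17, slack=2)
Line 4: ['they', 'of', 'progress'] (min_width=16, slack=3)
Line 5: ['deep', 'are'] (min_width=8, slack=11)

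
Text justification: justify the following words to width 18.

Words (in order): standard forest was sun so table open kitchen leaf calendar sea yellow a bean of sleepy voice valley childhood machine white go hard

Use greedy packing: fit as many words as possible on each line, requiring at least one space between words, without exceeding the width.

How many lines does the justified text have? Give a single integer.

Line 1: ['standard', 'forest'] (min_width=15, slack=3)
Line 2: ['was', 'sun', 'so', 'table'] (min_width=16, slack=2)
Line 3: ['open', 'kitchen', 'leaf'] (min_width=17, slack=1)
Line 4: ['calendar', 'sea'] (min_width=12, slack=6)
Line 5: ['yellow', 'a', 'bean', 'of'] (min_width=16, slack=2)
Line 6: ['sleepy', 'voice'] (min_width=12, slack=6)
Line 7: ['valley', 'childhood'] (min_width=16, slack=2)
Line 8: ['machine', 'white', 'go'] (min_width=16, slack=2)
Line 9: ['hard'] (min_width=4, slack=14)
Total lines: 9

Answer: 9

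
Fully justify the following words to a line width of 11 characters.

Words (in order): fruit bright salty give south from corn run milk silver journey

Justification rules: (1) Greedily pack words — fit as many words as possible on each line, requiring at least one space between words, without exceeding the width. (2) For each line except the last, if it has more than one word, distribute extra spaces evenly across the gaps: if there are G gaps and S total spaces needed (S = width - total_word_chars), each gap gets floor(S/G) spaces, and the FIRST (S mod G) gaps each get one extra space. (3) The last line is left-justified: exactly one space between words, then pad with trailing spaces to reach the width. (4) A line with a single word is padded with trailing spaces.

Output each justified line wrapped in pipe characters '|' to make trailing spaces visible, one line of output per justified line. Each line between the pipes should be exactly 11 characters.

Line 1: ['fruit'] (min_width=5, slack=6)
Line 2: ['bright'] (min_width=6, slack=5)
Line 3: ['salty', 'give'] (min_width=10, slack=1)
Line 4: ['south', 'from'] (min_width=10, slack=1)
Line 5: ['corn', 'run'] (min_width=8, slack=3)
Line 6: ['milk', 'silver'] (min_width=11, slack=0)
Line 7: ['journey'] (min_width=7, slack=4)

Answer: |fruit      |
|bright     |
|salty  give|
|south  from|
|corn    run|
|milk silver|
|journey    |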